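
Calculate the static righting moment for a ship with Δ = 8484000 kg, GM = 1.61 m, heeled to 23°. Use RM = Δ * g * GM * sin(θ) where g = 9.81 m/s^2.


Formula: GZ = GM * sin(theta); RM = disp * g * GZ
Step 1 — GZ = 1.61 * sin(23°) = 1.61 * 0.390731 = 0.629077 m
Step 2 — RM = 8484000 * 9.81 * 0.629077 ≈ 52357000 N·m (5 s.f.)

52357000 N·m


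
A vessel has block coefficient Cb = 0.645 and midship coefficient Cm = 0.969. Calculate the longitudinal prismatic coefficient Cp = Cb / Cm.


Formula: Cp = Cb / Cm
Substituting: Cp = 0.645 / 0.969
Result: Cp ≈ 0.66563 (5 s.f.)

0.66563


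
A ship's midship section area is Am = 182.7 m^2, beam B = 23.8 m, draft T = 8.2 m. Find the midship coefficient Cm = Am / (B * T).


Formula: Cm = Am / (B * T)
Step 1 — B * T = 23.8 * 8.2 = 195.16 m^2
Step 2 — Cm = 182.7 / 195.16 ≈ 0.93615 (5 s.f.)

0.93615


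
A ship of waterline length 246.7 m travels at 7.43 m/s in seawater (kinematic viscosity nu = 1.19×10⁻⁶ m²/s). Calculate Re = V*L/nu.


Formula: Re = V * L / nu
Step 1 — V * L = 7.43 * 246.7 = 1832.981 m^2/s
Step 2 — Re = 1832.981 / 1.19e-6 = 1.54e+09

1.54e+09


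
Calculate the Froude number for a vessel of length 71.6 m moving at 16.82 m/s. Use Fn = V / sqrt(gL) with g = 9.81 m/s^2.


Formula: Fn = V / sqrt(g * L)
Step 1 — g * L = 9.81 * 71.6 = 702.396
Step 2 — sqrt(g * L) = sqrt(702.396) = 26.502755
Step 3 — Fn = 16.82 / 26.502755 ≈ 0.63465 (5 s.f.)

0.63465


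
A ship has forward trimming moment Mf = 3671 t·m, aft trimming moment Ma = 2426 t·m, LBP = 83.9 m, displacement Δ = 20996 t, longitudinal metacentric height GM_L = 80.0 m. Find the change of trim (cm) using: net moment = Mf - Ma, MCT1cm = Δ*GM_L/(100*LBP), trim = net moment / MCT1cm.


Formula: net trimming moment = Mf - Ma; MCT1cm = Δ*GM_L/(100*LBP); trim = net moment / MCT1cm
Step 1 — net trimming moment = 3671 - 2426 = 1245 t·m
Step 2 — MCT1cm = 20996 * 80.0 / (100 * 83.9) = 200.2002 t·m/cm
Step 3 — trim = 1245 / 200.2002 ≈ 6.2188 cm (5 s.f.)

6.2188 cm


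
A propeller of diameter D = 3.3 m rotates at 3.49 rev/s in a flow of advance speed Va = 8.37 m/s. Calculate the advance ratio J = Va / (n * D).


Formula: J = Va / (n * D)
Step 1 — n * D = 3.49 * 3.3 = 11.517
Step 2 — J = 8.37 / 11.517 ≈ 0.72675 (5 s.f.)

0.72675


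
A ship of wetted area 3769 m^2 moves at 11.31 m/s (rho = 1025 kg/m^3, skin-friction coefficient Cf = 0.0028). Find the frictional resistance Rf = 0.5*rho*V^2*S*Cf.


Formula: Rf = 0.5 * rho * V^2 * S * Cf
Step 1 — V^2 = 11.31^2 = 127.9161
Step 2 — 0.5 * rho * V^2 = 0.5 * 1025 * 127.9161 = 65557.00125
Step 3 — Rf = 65557.00125 * 3769 * 0.0028 ≈ 691840 N (5 s.f.)

691840 N


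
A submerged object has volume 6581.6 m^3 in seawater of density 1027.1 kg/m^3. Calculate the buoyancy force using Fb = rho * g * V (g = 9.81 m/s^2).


Formula: Fb = rho * g * V
Substituting: Fb = 1027.1 * 9.81 * 6581.6
Intermediate: 1027.1 * 9.81 = 10075.851
Result: Fb = 10075.851 * 6581.6 ≈ 66315000 N (5 s.f.)

66315000 N


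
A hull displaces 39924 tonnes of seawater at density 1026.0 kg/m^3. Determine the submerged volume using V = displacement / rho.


Formula: V = mass / rho
Step 1 — convert tonnes to kg: 39924 t * 1000 = 39924000 kg
Step 2 — V = 39924000 / 1026.0 ≈ 38912 m^3 (5 s.f.)

38912 m^3


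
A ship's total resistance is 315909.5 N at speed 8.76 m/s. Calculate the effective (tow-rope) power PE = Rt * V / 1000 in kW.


Formula: PE = Rt * V / 1000 (kW)
Step 1 — PE (W) = 315909.5 * 8.76 = 2767367.22 W
Step 2 — PE (kW) = 2767367.22 / 1000 ≈ 2767.4 kW (5 s.f.)

2767.4 kW


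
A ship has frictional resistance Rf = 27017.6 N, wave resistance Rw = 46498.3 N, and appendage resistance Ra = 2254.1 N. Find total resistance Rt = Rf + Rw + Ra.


Formula: Rt = Rf + Rw + Ra
Substituting: Rt = 27017.6 + 46498.3 + 2254.1
Result: Rt = 75770.0 N

75770.0 N


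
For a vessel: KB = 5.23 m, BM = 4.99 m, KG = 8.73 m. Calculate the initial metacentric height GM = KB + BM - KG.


Formula: GM = KB + BM - KG
Step 1 — KM = KB + BM = 5.23 + 4.99 = 10.22 m
Step 2 — GM = KM - KG = 10.22 - 8.73 = 1.49 m

1.49 m


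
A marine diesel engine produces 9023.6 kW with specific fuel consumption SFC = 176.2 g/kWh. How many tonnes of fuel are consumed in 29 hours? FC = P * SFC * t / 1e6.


Formula: FC (tonnes) = P * SFC * t / 1,000,000
Step 1 — P * SFC * t = 9023.6 * 176.2 * 29 = 46108791.28 g
Step 2 — FC (tonnes) = 46108791.28 / 1,000,000 ≈ 46.109 tonnes (5 s.f.)

46.109 tonnes


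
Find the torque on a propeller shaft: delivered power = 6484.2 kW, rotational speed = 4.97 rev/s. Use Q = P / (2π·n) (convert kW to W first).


Formula: Q = P_W / (2 * pi * n)
Step 1 — P_W = 6484.2 kW * 1000 = 6484200.0 W
Step 2 — 2 * pi * n = 2 * pi * 4.97 = 31.227431
Step 3 — Q = 6484200.0 / 31.227431 ≈ 207640 N·m (5 s.f.)

207640 N·m


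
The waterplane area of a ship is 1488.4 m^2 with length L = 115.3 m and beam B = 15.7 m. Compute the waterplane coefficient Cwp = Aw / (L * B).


Formula: Cwp = Aw / (L * B)
Step 1 — L * B = 115.3 * 15.7 = 1810.21 m^2
Step 2 — Cwp = 1488.4 / 1810.21 ≈ 0.82223 (5 s.f.)

0.82223


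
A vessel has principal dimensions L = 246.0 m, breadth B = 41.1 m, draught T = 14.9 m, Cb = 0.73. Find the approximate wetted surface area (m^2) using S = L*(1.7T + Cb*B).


Formula: S = 1.7*L*T + V/T with V = Cb*L*B*T, i.e. S = L * (1.7*T + Cb*B)
Step 1 — 1.7*T = 1.7 * 14.9 = 25.33 m
Step 2 — Cb*B = 0.73 * 41.1 = 30.003 m
Step 3 — 1.7*T + Cb*B = 25.33 + 30.003 = 55.333 m
Step 4 — S = 246.0 * 55.333 ≈ 13612 m^2 (5 s.f.)

13612 m^2


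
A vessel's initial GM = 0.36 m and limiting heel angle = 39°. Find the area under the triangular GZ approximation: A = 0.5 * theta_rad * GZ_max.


Formula: GZ_max = GM * sin(theta); Area = 0.5 * theta_rad * GZ_max
Step 1 — GZ_max = 0.36 * sin(39°) = 0.36 * 0.62932 = 0.226555 m
Step 2 — theta_rad = 39 * pi/180 = 0.680678 rad
Step 3 — Area = 0.5 * 0.680678 * 0.226555 ≈ 0.077106 m·rad (5 s.f.)

0.077106 m·rad


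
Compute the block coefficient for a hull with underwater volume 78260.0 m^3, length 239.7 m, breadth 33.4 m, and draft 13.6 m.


Formula: Cb = V / (L * B * T)
Step 1 — L * B * T = 239.7 * 33.4 * 13.6 = 108881.328 m^3
Step 2 — Cb = 78260.0 / 108881.328 ≈ 0.71876 (5 s.f.)

0.71876


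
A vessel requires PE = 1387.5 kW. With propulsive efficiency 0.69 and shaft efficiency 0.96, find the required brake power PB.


Formula: PB = PE / (eta_D * eta_S)
Step 1 — combined efficiency = eta_D * eta_S = 0.69 * 0.96 = 0.6624
Step 2 — PB = 1387.5 / 0.6624 ≈ 2094.7 kW (5 s.f.)

2094.7 kW


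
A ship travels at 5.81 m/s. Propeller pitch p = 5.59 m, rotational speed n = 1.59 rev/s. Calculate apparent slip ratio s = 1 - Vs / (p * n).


Formula: s = 1 - Vs / (p * n)
Step 1 — p * n = 5.59 * 1.59 = 8.8881
Step 2 — Vs / (p*n) = 5.81 / 8.8881 = 0.653683 (6 d.p.)
Step 3 — s = 1 - 0.653683 = 0.346317

0.346317


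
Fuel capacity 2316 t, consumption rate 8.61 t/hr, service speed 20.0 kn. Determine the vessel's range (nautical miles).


Formula: endurance = fuel / rate; range = endurance * speed
Step 1 — endurance = 2316 / 8.61 = 268.9895 hours
Step 2 — range = 268.9895 * 20.0 ≈ 5379.8 nautical miles (5 s.f.)

5379.8 NM


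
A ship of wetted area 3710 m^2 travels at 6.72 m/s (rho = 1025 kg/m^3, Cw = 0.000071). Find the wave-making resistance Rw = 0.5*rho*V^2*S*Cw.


Formula: Rw = 0.5 * rho * V^2 * S * Cw
Step 1 — V^2 = 6.72^2 = 45.1584
Step 2 — 0.5 * rho * V^2 = 0.5 * 1025 * 45.1584 = 23143.68
Step 3 — Rw = 23143.68 * 3710 * 0.000071 ≈ 6096.3 N (5 s.f.)

6096.3 N


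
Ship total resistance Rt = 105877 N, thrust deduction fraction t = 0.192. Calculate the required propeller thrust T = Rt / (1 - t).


Formula: T = Rt / (1 - t)
Step 1 — (1 - t) = 1 - 0.192 = 0.808
Step 2 — T = 105877 / 0.808 ≈ 131040 N (5 s.f.)

131040 N


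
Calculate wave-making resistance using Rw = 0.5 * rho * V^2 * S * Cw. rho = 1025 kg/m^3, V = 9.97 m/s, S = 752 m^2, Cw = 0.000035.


Formula: Rw = 0.5 * rho * V^2 * S * Cw
Step 1 — V^2 = 9.97^2 = 99.4009
Step 2 — 0.5 * rho * V^2 = 0.5 * 1025 * 99.4009 = 50942.96125
Step 3 — Rw = 50942.96125 * 752 * 0.000035 ≈ 1340.8 N (5 s.f.)

1340.8 N


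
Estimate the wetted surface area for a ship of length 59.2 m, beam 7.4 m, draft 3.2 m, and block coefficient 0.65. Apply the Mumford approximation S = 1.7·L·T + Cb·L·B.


Formula: S = 1.7*L*T + V/T with V = Cb*L*B*T, i.e. S = L * (1.7*T + Cb*B)
Step 1 — 1.7*T = 1.7 * 3.2 = 5.44 m
Step 2 — Cb*B = 0.65 * 7.4 = 4.81 m
Step 3 — 1.7*T + Cb*B = 5.44 + 4.81 = 10.25 m
Step 4 — S = 59.2 * 10.25 ≈ 606.80 m^2 (5 s.f.)

606.80 m^2


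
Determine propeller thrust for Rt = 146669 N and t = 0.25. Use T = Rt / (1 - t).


Formula: T = Rt / (1 - t)
Step 1 — (1 - t) = 1 - 0.25 = 0.75
Step 2 — T = 146669 / 0.75 ≈ 195560 N (5 s.f.)

195560 N


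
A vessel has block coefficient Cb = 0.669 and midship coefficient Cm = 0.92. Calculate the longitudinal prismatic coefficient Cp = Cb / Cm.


Formula: Cp = Cb / Cm
Substituting: Cp = 0.669 / 0.92
Result: Cp ≈ 0.72717 (5 s.f.)

0.72717


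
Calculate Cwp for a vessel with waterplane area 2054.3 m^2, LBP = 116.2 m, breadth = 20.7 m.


Formula: Cwp = Aw / (L * B)
Step 1 — L * B = 116.2 * 20.7 = 2405.34 m^2
Step 2 — Cwp = 2054.3 / 2405.34 ≈ 0.85406 (5 s.f.)

0.85406


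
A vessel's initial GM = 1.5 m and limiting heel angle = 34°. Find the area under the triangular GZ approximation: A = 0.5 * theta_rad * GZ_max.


Formula: GZ_max = GM * sin(theta); Area = 0.5 * theta_rad * GZ_max
Step 1 — GZ_max = 1.5 * sin(34°) = 1.5 * 0.559193 = 0.83879 m
Step 2 — theta_rad = 34 * pi/180 = 0.593412 rad
Step 3 — Area = 0.5 * 0.593412 * 0.83879 ≈ 0.24887 m·rad (5 s.f.)

0.24887 m·rad


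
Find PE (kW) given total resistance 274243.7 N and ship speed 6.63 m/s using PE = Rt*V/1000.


Formula: PE = Rt * V / 1000 (kW)
Step 1 — PE (W) = 274243.7 * 6.63 = 1818235.731 W
Step 2 — PE (kW) = 1818235.731 / 1000 ≈ 1818.2 kW (5 s.f.)

1818.2 kW


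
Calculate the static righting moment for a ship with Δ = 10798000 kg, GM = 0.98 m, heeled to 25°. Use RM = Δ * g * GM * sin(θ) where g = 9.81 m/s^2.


Formula: GZ = GM * sin(theta); RM = disp * g * GZ
Step 1 — GZ = 0.98 * sin(25°) = 0.98 * 0.422618 = 0.414166 m
Step 2 — RM = 10798000 * 9.81 * 0.414166 ≈ 43872000 N·m (5 s.f.)

43872000 N·m


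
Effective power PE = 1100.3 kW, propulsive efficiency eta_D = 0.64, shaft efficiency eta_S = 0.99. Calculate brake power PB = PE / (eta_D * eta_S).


Formula: PB = PE / (eta_D * eta_S)
Step 1 — combined efficiency = eta_D * eta_S = 0.64 * 0.99 = 0.6336
Step 2 — PB = 1100.3 / 0.6336 ≈ 1736.6 kW (5 s.f.)

1736.6 kW


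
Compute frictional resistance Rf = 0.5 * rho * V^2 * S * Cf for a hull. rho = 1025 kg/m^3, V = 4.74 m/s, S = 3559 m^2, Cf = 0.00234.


Formula: Rf = 0.5 * rho * V^2 * S * Cf
Step 1 — V^2 = 4.74^2 = 22.4676
Step 2 — 0.5 * rho * V^2 = 0.5 * 1025 * 22.4676 = 11514.645
Step 3 — Rf = 11514.645 * 3559 * 0.00234 ≈ 95895 N (5 s.f.)

95895 N


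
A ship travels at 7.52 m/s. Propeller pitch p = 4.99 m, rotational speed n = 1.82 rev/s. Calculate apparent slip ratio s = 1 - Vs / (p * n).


Formula: s = 1 - Vs / (p * n)
Step 1 — p * n = 4.99 * 1.82 = 9.0818
Step 2 — Vs / (p*n) = 7.52 / 9.0818 = 0.82803 (6 d.p.)
Step 3 — s = 1 - 0.82803 = 0.17197

0.17197


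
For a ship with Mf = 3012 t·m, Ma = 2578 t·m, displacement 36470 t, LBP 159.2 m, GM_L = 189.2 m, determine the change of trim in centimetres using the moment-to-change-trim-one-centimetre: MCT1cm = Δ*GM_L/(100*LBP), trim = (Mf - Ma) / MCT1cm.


Formula: net trimming moment = Mf - Ma; MCT1cm = Δ*GM_L/(100*LBP); trim = net moment / MCT1cm
Step 1 — net trimming moment = 3012 - 2578 = 434 t·m
Step 2 — MCT1cm = 36470 * 189.2 / (100 * 159.2) = 433.4249 t·m/cm
Step 3 — trim = 434 / 433.4249 ≈ 1.0013 cm (5 s.f.)

1.0013 cm


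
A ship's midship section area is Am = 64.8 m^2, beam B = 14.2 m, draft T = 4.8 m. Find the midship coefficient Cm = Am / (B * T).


Formula: Cm = Am / (B * T)
Step 1 — B * T = 14.2 * 4.8 = 68.16 m^2
Step 2 — Cm = 64.8 / 68.16 ≈ 0.95070 (5 s.f.)

0.95070


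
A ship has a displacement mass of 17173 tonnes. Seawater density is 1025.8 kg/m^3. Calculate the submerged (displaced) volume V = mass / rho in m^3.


Formula: V = mass / rho
Step 1 — convert tonnes to kg: 17173 t * 1000 = 17173000 kg
Step 2 — V = 17173000 / 1025.8 ≈ 16741 m^3 (5 s.f.)

16741 m^3


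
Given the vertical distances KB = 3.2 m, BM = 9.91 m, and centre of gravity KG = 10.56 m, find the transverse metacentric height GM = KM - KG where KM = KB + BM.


Formula: GM = KB + BM - KG
Step 1 — KM = KB + BM = 3.2 + 9.91 = 13.11 m
Step 2 — GM = KM - KG = 13.11 - 10.56 = 2.55 m

2.55 m


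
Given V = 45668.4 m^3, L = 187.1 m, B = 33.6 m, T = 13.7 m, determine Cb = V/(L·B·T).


Formula: Cb = V / (L * B * T)
Step 1 — L * B * T = 187.1 * 33.6 * 13.7 = 86125.872 m^3
Step 2 — Cb = 45668.4 / 86125.872 ≈ 0.53025 (5 s.f.)

0.53025


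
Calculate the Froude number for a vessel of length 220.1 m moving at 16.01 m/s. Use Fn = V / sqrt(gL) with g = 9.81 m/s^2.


Formula: Fn = V / sqrt(g * L)
Step 1 — g * L = 9.81 * 220.1 = 2159.181
Step 2 — sqrt(g * L) = sqrt(2159.181) = 46.466988
Step 3 — Fn = 16.01 / 46.466988 ≈ 0.34455 (5 s.f.)

0.34455


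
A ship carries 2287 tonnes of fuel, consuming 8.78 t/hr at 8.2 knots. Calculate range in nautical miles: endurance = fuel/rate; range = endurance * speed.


Formula: endurance = fuel / rate; range = endurance * speed
Step 1 — endurance = 2287 / 8.78 = 260.4784 hours
Step 2 — range = 260.4784 * 8.2 ≈ 2135.9 nautical miles (5 s.f.)

2135.9 NM


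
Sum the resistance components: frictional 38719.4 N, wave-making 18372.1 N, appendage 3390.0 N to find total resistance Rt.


Formula: Rt = Rf + Rw + Ra
Substituting: Rt = 38719.4 + 18372.1 + 3390.0
Result: Rt = 60481.5 N

60481.5 N


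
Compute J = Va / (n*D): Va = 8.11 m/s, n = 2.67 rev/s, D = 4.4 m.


Formula: J = Va / (n * D)
Step 1 — n * D = 2.67 * 4.4 = 11.748
Step 2 — J = 8.11 / 11.748 ≈ 0.69033 (5 s.f.)

0.69033


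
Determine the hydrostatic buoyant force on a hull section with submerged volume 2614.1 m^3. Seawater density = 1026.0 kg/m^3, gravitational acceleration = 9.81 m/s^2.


Formula: Fb = rho * g * V
Substituting: Fb = 1026.0 * 9.81 * 2614.1
Intermediate: 1026.0 * 9.81 = 10065.06
Result: Fb = 10065.06 * 2614.1 ≈ 26311000 N (5 s.f.)

26311000 N


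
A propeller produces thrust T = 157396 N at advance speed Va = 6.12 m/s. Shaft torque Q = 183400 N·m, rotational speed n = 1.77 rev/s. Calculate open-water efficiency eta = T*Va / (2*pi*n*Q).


Formula: eta = T * Va / (2 * pi * n * Q)
Step 1 — numerator = T * Va = 157396 * 6.12 = 963263.52
Step 2 — 2 * pi * n = 2 * pi * 1.77 = 11.121238
Step 3 — denominator = 11.121238 * 183400 = 2039635.05
Step 4 — eta = 963263.52 / 2039635.05 ≈ 0.47227 (5 s.f.)

0.47227


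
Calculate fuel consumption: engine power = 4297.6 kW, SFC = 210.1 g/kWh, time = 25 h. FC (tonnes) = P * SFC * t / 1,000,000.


Formula: FC (tonnes) = P * SFC * t / 1,000,000
Step 1 — P * SFC * t = 4297.6 * 210.1 * 25 = 22573144.0 g
Step 2 — FC (tonnes) = 22573144.0 / 1,000,000 ≈ 22.573 tonnes (5 s.f.)

22.573 tonnes


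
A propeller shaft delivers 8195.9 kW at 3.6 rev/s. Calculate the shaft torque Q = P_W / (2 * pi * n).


Formula: Q = P_W / (2 * pi * n)
Step 1 — P_W = 8195.9 kW * 1000 = 8195900.0 W
Step 2 — 2 * pi * n = 2 * pi * 3.6 = 22.619467
Step 3 — Q = 8195900.0 / 22.619467 ≈ 362340 N·m (5 s.f.)

362340 N·m


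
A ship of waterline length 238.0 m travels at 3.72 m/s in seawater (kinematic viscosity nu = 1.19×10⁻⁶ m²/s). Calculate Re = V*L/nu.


Formula: Re = V * L / nu
Step 1 — V * L = 3.72 * 238.0 = 885.36 m^2/s
Step 2 — Re = 885.36 / 1.19e-6 = 7.44e+08

7.44e+08


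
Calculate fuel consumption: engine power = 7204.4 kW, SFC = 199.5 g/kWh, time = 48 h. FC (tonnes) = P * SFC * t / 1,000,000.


Formula: FC (tonnes) = P * SFC * t / 1,000,000
Step 1 — P * SFC * t = 7204.4 * 199.5 * 48 = 68989334.4 g
Step 2 — FC (tonnes) = 68989334.4 / 1,000,000 ≈ 68.989 tonnes (5 s.f.)

68.989 tonnes


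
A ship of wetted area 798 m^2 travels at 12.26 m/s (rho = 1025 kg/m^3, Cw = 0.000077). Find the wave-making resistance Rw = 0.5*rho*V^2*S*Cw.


Formula: Rw = 0.5 * rho * V^2 * S * Cw
Step 1 — V^2 = 12.26^2 = 150.3076
Step 2 — 0.5 * rho * V^2 = 0.5 * 1025 * 150.3076 = 77032.645
Step 3 — Rw = 77032.645 * 798 * 0.000077 ≈ 4733.3 N (5 s.f.)

4733.3 N


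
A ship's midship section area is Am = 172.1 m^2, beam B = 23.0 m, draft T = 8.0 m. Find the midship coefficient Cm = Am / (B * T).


Formula: Cm = Am / (B * T)
Step 1 — B * T = 23.0 * 8.0 = 184.0 m^2
Step 2 — Cm = 172.1 / 184.0 ≈ 0.93533 (5 s.f.)

0.93533


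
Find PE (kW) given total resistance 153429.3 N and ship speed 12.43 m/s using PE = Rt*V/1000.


Formula: PE = Rt * V / 1000 (kW)
Step 1 — PE (W) = 153429.3 * 12.43 = 1907126.199 W
Step 2 — PE (kW) = 1907126.199 / 1000 ≈ 1907.1 kW (5 s.f.)

1907.1 kW


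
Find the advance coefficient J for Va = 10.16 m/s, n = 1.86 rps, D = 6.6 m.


Formula: J = Va / (n * D)
Step 1 — n * D = 1.86 * 6.6 = 12.276
Step 2 — J = 10.16 / 12.276 ≈ 0.82763 (5 s.f.)

0.82763


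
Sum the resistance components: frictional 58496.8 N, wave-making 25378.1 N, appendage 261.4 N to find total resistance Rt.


Formula: Rt = Rf + Rw + Ra
Substituting: Rt = 58496.8 + 25378.1 + 261.4
Result: Rt = 84136.3 N

84136.3 N


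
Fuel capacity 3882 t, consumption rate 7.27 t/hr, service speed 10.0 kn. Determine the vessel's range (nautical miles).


Formula: endurance = fuel / rate; range = endurance * speed
Step 1 — endurance = 3882 / 7.27 = 533.9752 hours
Step 2 — range = 533.9752 * 10.0 ≈ 5339.8 nautical miles (5 s.f.)

5339.8 NM


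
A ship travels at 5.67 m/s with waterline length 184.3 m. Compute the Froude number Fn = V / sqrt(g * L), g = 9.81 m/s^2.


Formula: Fn = V / sqrt(g * L)
Step 1 — g * L = 9.81 * 184.3 = 1807.983
Step 2 — sqrt(g * L) = sqrt(1807.983) = 42.520383
Step 3 — Fn = 5.67 / 42.520383 ≈ 0.13335 (5 s.f.)

0.13335


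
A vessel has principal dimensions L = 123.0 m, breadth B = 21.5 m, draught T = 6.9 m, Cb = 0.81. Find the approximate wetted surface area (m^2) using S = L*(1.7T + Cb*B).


Formula: S = 1.7*L*T + V/T with V = Cb*L*B*T, i.e. S = L * (1.7*T + Cb*B)
Step 1 — 1.7*T = 1.7 * 6.9 = 11.73 m
Step 2 — Cb*B = 0.81 * 21.5 = 17.415 m
Step 3 — 1.7*T + Cb*B = 11.73 + 17.415 = 29.145 m
Step 4 — S = 123.0 * 29.145 ≈ 3584.8 m^2 (5 s.f.)

3584.8 m^2


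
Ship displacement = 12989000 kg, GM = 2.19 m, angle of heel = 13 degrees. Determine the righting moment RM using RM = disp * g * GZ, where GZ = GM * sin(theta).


Formula: GZ = GM * sin(theta); RM = disp * g * GZ
Step 1 — GZ = 2.19 * sin(13°) = 2.19 * 0.224951 = 0.492643 m
Step 2 — RM = 12989000 * 9.81 * 0.492643 ≈ 62774000 N·m (5 s.f.)

62774000 N·m


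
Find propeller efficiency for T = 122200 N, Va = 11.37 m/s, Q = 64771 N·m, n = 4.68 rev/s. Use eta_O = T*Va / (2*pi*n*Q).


Formula: eta = T * Va / (2 * pi * n * Q)
Step 1 — numerator = T * Va = 122200 * 11.37 = 1389414.0
Step 2 — 2 * pi * n = 2 * pi * 4.68 = 29.405307
Step 3 — denominator = 29.405307 * 64771 = 1904611.14
Step 4 — eta = 1389414.0 / 1904611.14 ≈ 0.72950 (5 s.f.)

0.72950


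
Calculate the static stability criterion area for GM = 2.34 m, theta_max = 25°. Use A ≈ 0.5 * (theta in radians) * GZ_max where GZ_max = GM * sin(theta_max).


Formula: GZ_max = GM * sin(theta); Area = 0.5 * theta_rad * GZ_max
Step 1 — GZ_max = 2.34 * sin(25°) = 2.34 * 0.422618 = 0.988926 m
Step 2 — theta_rad = 25 * pi/180 = 0.436332 rad
Step 3 — Area = 0.5 * 0.436332 * 0.988926 ≈ 0.21575 m·rad (5 s.f.)

0.21575 m·rad


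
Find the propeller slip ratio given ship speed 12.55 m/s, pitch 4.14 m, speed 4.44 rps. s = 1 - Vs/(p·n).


Formula: s = 1 - Vs / (p * n)
Step 1 — p * n = 4.14 * 4.44 = 18.3816
Step 2 — Vs / (p*n) = 12.55 / 18.3816 = 0.682748 (6 d.p.)
Step 3 — s = 1 - 0.682748 = 0.317252

0.317252


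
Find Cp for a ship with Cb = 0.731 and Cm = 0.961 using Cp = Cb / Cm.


Formula: Cp = Cb / Cm
Substituting: Cp = 0.731 / 0.961
Result: Cp ≈ 0.76067 (5 s.f.)

0.76067


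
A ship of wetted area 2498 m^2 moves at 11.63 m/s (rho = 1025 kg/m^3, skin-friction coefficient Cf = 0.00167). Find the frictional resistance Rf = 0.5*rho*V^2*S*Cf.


Formula: Rf = 0.5 * rho * V^2 * S * Cf
Step 1 — V^2 = 11.63^2 = 135.2569
Step 2 — 0.5 * rho * V^2 = 0.5 * 1025 * 135.2569 = 69319.16125
Step 3 — Rf = 69319.16125 * 2498 * 0.00167 ≈ 289180 N (5 s.f.)

289180 N


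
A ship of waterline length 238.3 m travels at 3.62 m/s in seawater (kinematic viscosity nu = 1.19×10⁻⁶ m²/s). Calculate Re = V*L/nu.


Formula: Re = V * L / nu
Step 1 — V * L = 3.62 * 238.3 = 862.646 m^2/s
Step 2 — Re = 862.646 / 1.19e-6 = 7.25e+08

7.25e+08


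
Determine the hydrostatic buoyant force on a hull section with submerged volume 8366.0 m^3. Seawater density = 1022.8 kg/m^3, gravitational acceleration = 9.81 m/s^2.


Formula: Fb = rho * g * V
Substituting: Fb = 1022.8 * 9.81 * 8366.0
Intermediate: 1022.8 * 9.81 = 10033.668
Result: Fb = 10033.668 * 8366.0 ≈ 83942000 N (5 s.f.)

83942000 N


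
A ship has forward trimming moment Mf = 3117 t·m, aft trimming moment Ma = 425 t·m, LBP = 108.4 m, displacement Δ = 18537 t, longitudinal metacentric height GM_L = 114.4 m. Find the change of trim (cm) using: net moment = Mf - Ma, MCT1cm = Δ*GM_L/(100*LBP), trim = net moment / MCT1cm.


Formula: net trimming moment = Mf - Ma; MCT1cm = Δ*GM_L/(100*LBP); trim = net moment / MCT1cm
Step 1 — net trimming moment = 3117 - 425 = 2692 t·m
Step 2 — MCT1cm = 18537 * 114.4 / (100 * 108.4) = 195.6303 t·m/cm
Step 3 — trim = 2692 / 195.6303 ≈ 13.761 cm (5 s.f.)

13.761 cm


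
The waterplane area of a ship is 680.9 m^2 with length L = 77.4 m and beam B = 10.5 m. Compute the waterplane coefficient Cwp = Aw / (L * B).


Formula: Cwp = Aw / (L * B)
Step 1 — L * B = 77.4 * 10.5 = 812.7 m^2
Step 2 — Cwp = 680.9 / 812.7 ≈ 0.83782 (5 s.f.)

0.83782


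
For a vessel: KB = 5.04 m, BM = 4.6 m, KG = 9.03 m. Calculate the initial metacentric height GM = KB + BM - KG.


Formula: GM = KB + BM - KG
Step 1 — KM = KB + BM = 5.04 + 4.6 = 9.64 m
Step 2 — GM = KM - KG = 9.64 - 9.03 = 0.61 m

0.61 m


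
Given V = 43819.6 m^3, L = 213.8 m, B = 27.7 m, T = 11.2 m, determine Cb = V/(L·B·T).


Formula: Cb = V / (L * B * T)
Step 1 — L * B * T = 213.8 * 27.7 * 11.2 = 66329.312 m^3
Step 2 — Cb = 43819.6 / 66329.312 ≈ 0.66064 (5 s.f.)

0.66064


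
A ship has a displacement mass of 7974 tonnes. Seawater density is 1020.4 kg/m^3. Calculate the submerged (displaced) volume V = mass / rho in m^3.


Formula: V = mass / rho
Step 1 — convert tonnes to kg: 7974 t * 1000 = 7974000 kg
Step 2 — V = 7974000 / 1020.4 ≈ 7814.6 m^3 (5 s.f.)

7814.6 m^3


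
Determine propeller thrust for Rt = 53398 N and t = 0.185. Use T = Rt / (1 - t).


Formula: T = Rt / (1 - t)
Step 1 — (1 - t) = 1 - 0.185 = 0.815
Step 2 — T = 53398 / 0.815 ≈ 65519 N (5 s.f.)

65519 N


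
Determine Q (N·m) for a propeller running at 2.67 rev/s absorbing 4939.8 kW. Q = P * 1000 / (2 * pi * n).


Formula: Q = P_W / (2 * pi * n)
Step 1 — P_W = 4939.8 kW * 1000 = 4939800.0 W
Step 2 — 2 * pi * n = 2 * pi * 2.67 = 16.776105
Step 3 — Q = 4939800.0 / 16.776105 ≈ 294450 N·m (5 s.f.)

294450 N·m


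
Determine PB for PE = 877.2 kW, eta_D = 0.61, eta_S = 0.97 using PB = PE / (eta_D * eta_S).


Formula: PB = PE / (eta_D * eta_S)
Step 1 — combined efficiency = eta_D * eta_S = 0.61 * 0.97 = 0.5917
Step 2 — PB = 877.2 / 0.5917 ≈ 1482.5 kW (5 s.f.)

1482.5 kW


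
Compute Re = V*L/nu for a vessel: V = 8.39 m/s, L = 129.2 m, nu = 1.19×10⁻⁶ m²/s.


Formula: Re = V * L / nu
Step 1 — V * L = 8.39 * 129.2 = 1083.988 m^2/s
Step 2 — Re = 1083.988 / 1.19e-6 = 9.11e+08

9.11e+08


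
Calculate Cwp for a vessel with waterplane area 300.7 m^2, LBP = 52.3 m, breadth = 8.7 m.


Formula: Cwp = Aw / (L * B)
Step 1 — L * B = 52.3 * 8.7 = 455.01 m^2
Step 2 — Cwp = 300.7 / 455.01 ≈ 0.66086 (5 s.f.)

0.66086


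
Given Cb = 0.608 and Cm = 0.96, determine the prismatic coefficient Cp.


Formula: Cp = Cb / Cm
Substituting: Cp = 0.608 / 0.96
Result: Cp ≈ 0.63333 (5 s.f.)

0.63333


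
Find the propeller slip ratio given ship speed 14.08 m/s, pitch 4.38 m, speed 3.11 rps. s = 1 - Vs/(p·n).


Formula: s = 1 - Vs / (p * n)
Step 1 — p * n = 4.38 * 3.11 = 13.6218
Step 2 — Vs / (p*n) = 14.08 / 13.6218 = 1.033637 (6 d.p.)
Step 3 — s = 1 - 1.033637 = -0.033637

-0.033637


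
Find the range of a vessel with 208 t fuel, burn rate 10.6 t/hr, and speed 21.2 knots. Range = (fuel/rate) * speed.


Formula: endurance = fuel / rate; range = endurance * speed
Step 1 — endurance = 208 / 10.6 = 19.6226 hours
Step 2 — range = 19.6226 * 21.2 ≈ 416.00 nautical miles (5 s.f.)

416.00 NM


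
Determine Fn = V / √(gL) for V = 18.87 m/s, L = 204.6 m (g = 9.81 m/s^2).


Formula: Fn = V / sqrt(g * L)
Step 1 — g * L = 9.81 * 204.6 = 2007.126
Step 2 — sqrt(g * L) = sqrt(2007.126) = 44.80096
Step 3 — Fn = 18.87 / 44.80096 ≈ 0.42120 (5 s.f.)

0.42120


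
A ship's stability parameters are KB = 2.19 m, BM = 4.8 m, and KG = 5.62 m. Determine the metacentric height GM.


Formula: GM = KB + BM - KG
Step 1 — KM = KB + BM = 2.19 + 4.8 = 6.99 m
Step 2 — GM = KM - KG = 6.99 - 5.62 = 1.37 m

1.37 m


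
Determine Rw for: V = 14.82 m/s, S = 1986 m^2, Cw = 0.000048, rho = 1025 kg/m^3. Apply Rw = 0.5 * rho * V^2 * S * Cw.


Formula: Rw = 0.5 * rho * V^2 * S * Cw
Step 1 — V^2 = 14.82^2 = 219.6324
Step 2 — 0.5 * rho * V^2 = 0.5 * 1025 * 219.6324 = 112561.605
Step 3 — Rw = 112561.605 * 1986 * 0.000048 ≈ 10730 N (5 s.f.)

10730 N


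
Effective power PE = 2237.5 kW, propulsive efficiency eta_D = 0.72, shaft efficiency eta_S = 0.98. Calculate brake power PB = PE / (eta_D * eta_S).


Formula: PB = PE / (eta_D * eta_S)
Step 1 — combined efficiency = eta_D * eta_S = 0.72 * 0.98 = 0.7056
Step 2 — PB = 2237.5 / 0.7056 ≈ 3171.1 kW (5 s.f.)

3171.1 kW


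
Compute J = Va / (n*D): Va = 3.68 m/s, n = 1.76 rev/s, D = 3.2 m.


Formula: J = Va / (n * D)
Step 1 — n * D = 1.76 * 3.2 = 5.632
Step 2 — J = 3.68 / 5.632 ≈ 0.65341 (5 s.f.)

0.65341


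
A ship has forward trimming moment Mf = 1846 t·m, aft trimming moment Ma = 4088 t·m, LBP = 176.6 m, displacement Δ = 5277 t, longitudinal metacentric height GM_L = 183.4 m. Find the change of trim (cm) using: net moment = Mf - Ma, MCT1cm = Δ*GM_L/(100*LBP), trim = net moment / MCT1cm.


Formula: net trimming moment = Mf - Ma; MCT1cm = Δ*GM_L/(100*LBP); trim = net moment / MCT1cm
Step 1 — net trimming moment = 1846 - 4088 = -2242 t·m
Step 2 — MCT1cm = 5277 * 183.4 / (100 * 176.6) = 54.8019 t·m/cm
Step 3 — trim = -2242 / 54.8019 ≈ -40.911 cm (5 s.f.)

-40.911 cm


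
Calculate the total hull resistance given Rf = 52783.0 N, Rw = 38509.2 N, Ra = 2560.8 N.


Formula: Rt = Rf + Rw + Ra
Substituting: Rt = 52783.0 + 38509.2 + 2560.8
Result: Rt = 93853.0 N

93853.0 N


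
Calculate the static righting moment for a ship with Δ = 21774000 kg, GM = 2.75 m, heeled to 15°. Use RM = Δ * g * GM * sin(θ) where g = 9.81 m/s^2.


Formula: GZ = GM * sin(theta); RM = disp * g * GZ
Step 1 — GZ = 2.75 * sin(15°) = 2.75 * 0.258819 = 0.711752 m
Step 2 — RM = 21774000 * 9.81 * 0.711752 ≈ 152030000 N·m (5 s.f.)

152030000 N·m


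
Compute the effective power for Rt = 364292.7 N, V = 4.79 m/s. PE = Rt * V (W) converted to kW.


Formula: PE = Rt * V / 1000 (kW)
Step 1 — PE (W) = 364292.7 * 4.79 = 1744962.033 W
Step 2 — PE (kW) = 1744962.033 / 1000 ≈ 1745.0 kW (5 s.f.)

1745.0 kW


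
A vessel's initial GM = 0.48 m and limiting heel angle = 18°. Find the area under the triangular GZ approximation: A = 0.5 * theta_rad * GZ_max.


Formula: GZ_max = GM * sin(theta); Area = 0.5 * theta_rad * GZ_max
Step 1 — GZ_max = 0.48 * sin(18°) = 0.48 * 0.309017 = 0.148328 m
Step 2 — theta_rad = 18 * pi/180 = 0.314159 rad
Step 3 — Area = 0.5 * 0.314159 * 0.148328 ≈ 0.023299 m·rad (5 s.f.)

0.023299 m·rad


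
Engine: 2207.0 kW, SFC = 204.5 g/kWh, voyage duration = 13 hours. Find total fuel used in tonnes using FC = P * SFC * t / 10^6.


Formula: FC (tonnes) = P * SFC * t / 1,000,000
Step 1 — P * SFC * t = 2207.0 * 204.5 * 13 = 5867309.5 g
Step 2 — FC (tonnes) = 5867309.5 / 1,000,000 ≈ 5.8673 tonnes (5 s.f.)

5.8673 tonnes


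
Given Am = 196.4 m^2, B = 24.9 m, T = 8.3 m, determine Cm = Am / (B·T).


Formula: Cm = Am / (B * T)
Step 1 — B * T = 24.9 * 8.3 = 206.67 m^2
Step 2 — Cm = 196.4 / 206.67 ≈ 0.95031 (5 s.f.)

0.95031


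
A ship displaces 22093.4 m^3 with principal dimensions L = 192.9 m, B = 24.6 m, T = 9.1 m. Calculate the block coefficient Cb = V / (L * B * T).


Formula: Cb = V / (L * B * T)
Step 1 — L * B * T = 192.9 * 24.6 * 9.1 = 43182.594 m^3
Step 2 — Cb = 22093.4 / 43182.594 ≈ 0.51163 (5 s.f.)

0.51163


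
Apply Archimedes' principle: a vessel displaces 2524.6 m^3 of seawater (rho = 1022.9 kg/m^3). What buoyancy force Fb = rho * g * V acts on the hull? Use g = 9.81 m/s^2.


Formula: Fb = rho * g * V
Substituting: Fb = 1022.9 * 9.81 * 2524.6
Intermediate: 1022.9 * 9.81 = 10034.649
Result: Fb = 10034.649 * 2524.6 ≈ 25333000 N (5 s.f.)

25333000 N


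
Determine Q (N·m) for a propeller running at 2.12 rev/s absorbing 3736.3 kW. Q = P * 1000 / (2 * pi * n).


Formula: Q = P_W / (2 * pi * n)
Step 1 — P_W = 3736.3 kW * 1000 = 3736300.0 W
Step 2 — 2 * pi * n = 2 * pi * 2.12 = 13.320353
Step 3 — Q = 3736300.0 / 13.320353 ≈ 280500 N·m (5 s.f.)

280500 N·m


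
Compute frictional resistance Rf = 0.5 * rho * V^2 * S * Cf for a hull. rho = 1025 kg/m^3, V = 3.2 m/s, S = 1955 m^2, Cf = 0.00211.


Formula: Rf = 0.5 * rho * V^2 * S * Cf
Step 1 — V^2 = 3.2^2 = 10.24
Step 2 — 0.5 * rho * V^2 = 0.5 * 1025 * 10.24 = 5248.0
Step 3 — Rf = 5248.0 * 1955 * 0.00211 ≈ 21648 N (5 s.f.)

21648 N


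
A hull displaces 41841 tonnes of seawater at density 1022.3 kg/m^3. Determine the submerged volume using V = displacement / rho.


Formula: V = mass / rho
Step 1 — convert tonnes to kg: 41841 t * 1000 = 41841000 kg
Step 2 — V = 41841000 / 1022.3 ≈ 40928 m^3 (5 s.f.)

40928 m^3


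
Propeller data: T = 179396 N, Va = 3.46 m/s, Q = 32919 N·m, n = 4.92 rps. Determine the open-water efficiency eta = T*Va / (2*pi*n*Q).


Formula: eta = T * Va / (2 * pi * n * Q)
Step 1 — numerator = T * Va = 179396 * 3.46 = 620710.16
Step 2 — 2 * pi * n = 2 * pi * 4.92 = 30.913272
Step 3 — denominator = 30.913272 * 32919 = 1017634.0
Step 4 — eta = 620710.16 / 1017634.0 ≈ 0.60995 (5 s.f.)

0.60995


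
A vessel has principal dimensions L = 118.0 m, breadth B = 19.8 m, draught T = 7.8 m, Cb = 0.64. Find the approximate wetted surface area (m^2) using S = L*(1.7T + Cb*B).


Formula: S = 1.7*L*T + V/T with V = Cb*L*B*T, i.e. S = L * (1.7*T + Cb*B)
Step 1 — 1.7*T = 1.7 * 7.8 = 13.26 m
Step 2 — Cb*B = 0.64 * 19.8 = 12.672 m
Step 3 — 1.7*T + Cb*B = 13.26 + 12.672 = 25.932 m
Step 4 — S = 118.0 * 25.932 ≈ 3060.0 m^2 (5 s.f.)

3060.0 m^2


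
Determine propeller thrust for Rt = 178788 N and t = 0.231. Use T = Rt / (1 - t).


Formula: T = Rt / (1 - t)
Step 1 — (1 - t) = 1 - 0.231 = 0.769
Step 2 — T = 178788 / 0.769 ≈ 232490 N (5 s.f.)

232490 N


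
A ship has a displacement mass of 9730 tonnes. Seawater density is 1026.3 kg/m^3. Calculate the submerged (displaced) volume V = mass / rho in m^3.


Formula: V = mass / rho
Step 1 — convert tonnes to kg: 9730 t * 1000 = 9730000 kg
Step 2 — V = 9730000 / 1026.3 ≈ 9480.7 m^3 (5 s.f.)

9480.7 m^3


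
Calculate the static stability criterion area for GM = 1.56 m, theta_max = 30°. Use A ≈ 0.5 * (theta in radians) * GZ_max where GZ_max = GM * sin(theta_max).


Formula: GZ_max = GM * sin(theta); Area = 0.5 * theta_rad * GZ_max
Step 1 — GZ_max = 1.56 * sin(30°) = 1.56 * 0.5 = 0.78 m
Step 2 — theta_rad = 30 * pi/180 = 0.523599 rad
Step 3 — Area = 0.5 * 0.523599 * 0.78 ≈ 0.20420 m·rad (5 s.f.)

0.20420 m·rad


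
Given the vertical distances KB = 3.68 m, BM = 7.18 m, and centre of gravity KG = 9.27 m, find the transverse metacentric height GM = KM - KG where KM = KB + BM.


Formula: GM = KB + BM - KG
Step 1 — KM = KB + BM = 3.68 + 7.18 = 10.86 m
Step 2 — GM = KM - KG = 10.86 - 9.27 = 1.59 m

1.59 m


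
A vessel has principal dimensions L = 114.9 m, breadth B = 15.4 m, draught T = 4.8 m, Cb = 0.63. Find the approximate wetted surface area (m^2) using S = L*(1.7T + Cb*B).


Formula: S = 1.7*L*T + V/T with V = Cb*L*B*T, i.e. S = L * (1.7*T + Cb*B)
Step 1 — 1.7*T = 1.7 * 4.8 = 8.16 m
Step 2 — Cb*B = 0.63 * 15.4 = 9.702 m
Step 3 — 1.7*T + Cb*B = 8.16 + 9.702 = 17.862 m
Step 4 — S = 114.9 * 17.862 ≈ 2052.3 m^2 (5 s.f.)

2052.3 m^2


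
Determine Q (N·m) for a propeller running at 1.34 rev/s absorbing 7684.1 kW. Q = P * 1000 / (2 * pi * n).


Formula: Q = P_W / (2 * pi * n)
Step 1 — P_W = 7684.1 kW * 1000 = 7684100.0 W
Step 2 — 2 * pi * n = 2 * pi * 1.34 = 8.419468
Step 3 — Q = 7684100.0 / 8.419468 ≈ 912660 N·m (5 s.f.)

912660 N·m


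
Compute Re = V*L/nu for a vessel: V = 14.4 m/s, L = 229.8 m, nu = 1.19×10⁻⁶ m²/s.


Formula: Re = V * L / nu
Step 1 — V * L = 14.4 * 229.8 = 3309.12 m^2/s
Step 2 — Re = 3309.12 / 1.19e-6 = 2.78e+09

2.78e+09


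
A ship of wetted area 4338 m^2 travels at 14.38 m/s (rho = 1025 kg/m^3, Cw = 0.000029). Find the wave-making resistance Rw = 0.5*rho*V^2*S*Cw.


Formula: Rw = 0.5 * rho * V^2 * S * Cw
Step 1 — V^2 = 14.38^2 = 206.7844
Step 2 — 0.5 * rho * V^2 = 0.5 * 1025 * 206.7844 = 105977.005
Step 3 — Rw = 105977.005 * 4338 * 0.000029 ≈ 13332 N (5 s.f.)

13332 N


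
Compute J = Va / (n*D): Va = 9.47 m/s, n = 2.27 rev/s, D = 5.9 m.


Formula: J = Va / (n * D)
Step 1 — n * D = 2.27 * 5.9 = 13.393
Step 2 — J = 9.47 / 13.393 ≈ 0.70709 (5 s.f.)

0.70709


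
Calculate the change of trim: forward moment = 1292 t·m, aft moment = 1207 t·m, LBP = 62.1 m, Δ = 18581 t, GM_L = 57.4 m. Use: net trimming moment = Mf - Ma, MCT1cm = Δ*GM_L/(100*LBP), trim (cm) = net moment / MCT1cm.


Formula: net trimming moment = Mf - Ma; MCT1cm = Δ*GM_L/(100*LBP); trim = net moment / MCT1cm
Step 1 — net trimming moment = 1292 - 1207 = 85 t·m
Step 2 — MCT1cm = 18581 * 57.4 / (100 * 62.1) = 171.7471 t·m/cm
Step 3 — trim = 85 / 171.7471 ≈ 0.49491 cm (5 s.f.)

0.49491 cm


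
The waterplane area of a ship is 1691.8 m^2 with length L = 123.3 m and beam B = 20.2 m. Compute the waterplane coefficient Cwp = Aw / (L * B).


Formula: Cwp = Aw / (L * B)
Step 1 — L * B = 123.3 * 20.2 = 2490.66 m^2
Step 2 — Cwp = 1691.8 / 2490.66 ≈ 0.67926 (5 s.f.)

0.67926


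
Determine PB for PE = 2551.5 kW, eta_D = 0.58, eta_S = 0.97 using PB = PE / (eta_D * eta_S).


Formula: PB = PE / (eta_D * eta_S)
Step 1 — combined efficiency = eta_D * eta_S = 0.58 * 0.97 = 0.5626
Step 2 — PB = 2551.5 / 0.5626 ≈ 4535.2 kW (5 s.f.)

4535.2 kW


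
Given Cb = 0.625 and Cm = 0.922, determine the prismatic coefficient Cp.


Formula: Cp = Cb / Cm
Substituting: Cp = 0.625 / 0.922
Result: Cp ≈ 0.67787 (5 s.f.)

0.67787


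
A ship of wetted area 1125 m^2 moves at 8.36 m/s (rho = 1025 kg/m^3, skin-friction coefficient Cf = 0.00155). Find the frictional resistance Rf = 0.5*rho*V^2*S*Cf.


Formula: Rf = 0.5 * rho * V^2 * S * Cf
Step 1 — V^2 = 8.36^2 = 69.8896
Step 2 — 0.5 * rho * V^2 = 0.5 * 1025 * 69.8896 = 35818.42
Step 3 — Rf = 35818.42 * 1125 * 0.00155 ≈ 62458 N (5 s.f.)

62458 N


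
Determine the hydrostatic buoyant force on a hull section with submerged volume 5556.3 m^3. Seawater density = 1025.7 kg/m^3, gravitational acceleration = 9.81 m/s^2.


Formula: Fb = rho * g * V
Substituting: Fb = 1025.7 * 9.81 * 5556.3
Intermediate: 1025.7 * 9.81 = 10062.117
Result: Fb = 10062.117 * 5556.3 ≈ 55908000 N (5 s.f.)

55908000 N


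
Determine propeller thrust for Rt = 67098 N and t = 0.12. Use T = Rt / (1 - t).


Formula: T = Rt / (1 - t)
Step 1 — (1 - t) = 1 - 0.12 = 0.88
Step 2 — T = 67098 / 0.88 ≈ 76248 N (5 s.f.)

76248 N


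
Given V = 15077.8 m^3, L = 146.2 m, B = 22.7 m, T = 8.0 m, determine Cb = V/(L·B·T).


Formula: Cb = V / (L * B * T)
Step 1 — L * B * T = 146.2 * 22.7 * 8.0 = 26549.92 m^3
Step 2 — Cb = 15077.8 / 26549.92 ≈ 0.56790 (5 s.f.)

0.56790


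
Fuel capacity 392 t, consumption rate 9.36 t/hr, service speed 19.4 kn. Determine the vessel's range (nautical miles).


Formula: endurance = fuel / rate; range = endurance * speed
Step 1 — endurance = 392 / 9.36 = 41.8803 hours
Step 2 — range = 41.8803 * 19.4 ≈ 812.48 nautical miles (5 s.f.)

812.48 NM


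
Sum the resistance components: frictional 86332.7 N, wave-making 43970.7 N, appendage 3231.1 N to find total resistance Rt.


Formula: Rt = Rf + Rw + Ra
Substituting: Rt = 86332.7 + 43970.7 + 3231.1
Result: Rt = 133534.5 N

133534.5 N


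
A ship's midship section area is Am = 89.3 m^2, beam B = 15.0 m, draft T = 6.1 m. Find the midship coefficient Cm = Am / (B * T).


Formula: Cm = Am / (B * T)
Step 1 — B * T = 15.0 * 6.1 = 91.5 m^2
Step 2 — Cm = 89.3 / 91.5 ≈ 0.97596 (5 s.f.)

0.97596


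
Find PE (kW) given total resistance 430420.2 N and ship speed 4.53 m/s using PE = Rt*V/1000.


Formula: PE = Rt * V / 1000 (kW)
Step 1 — PE (W) = 430420.2 * 4.53 = 1949803.506 W
Step 2 — PE (kW) = 1949803.506 / 1000 ≈ 1949.8 kW (5 s.f.)

1949.8 kW


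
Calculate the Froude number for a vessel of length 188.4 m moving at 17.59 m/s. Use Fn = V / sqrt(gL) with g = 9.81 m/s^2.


Formula: Fn = V / sqrt(g * L)
Step 1 — g * L = 9.81 * 188.4 = 1848.204
Step 2 — sqrt(g * L) = sqrt(1848.204) = 42.990743
Step 3 — Fn = 17.59 / 42.990743 ≈ 0.40916 (5 s.f.)

0.40916


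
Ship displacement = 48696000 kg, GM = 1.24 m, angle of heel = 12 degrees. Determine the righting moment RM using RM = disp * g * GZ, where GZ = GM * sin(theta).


Formula: GZ = GM * sin(theta); RM = disp * g * GZ
Step 1 — GZ = 1.24 * sin(12°) = 1.24 * 0.207912 = 0.257811 m
Step 2 — RM = 48696000 * 9.81 * 0.257811 ≈ 123160000 N·m (5 s.f.)

123160000 N·m


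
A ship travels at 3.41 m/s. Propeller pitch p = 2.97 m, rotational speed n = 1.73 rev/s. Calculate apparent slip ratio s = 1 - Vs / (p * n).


Formula: s = 1 - Vs / (p * n)
Step 1 — p * n = 2.97 * 1.73 = 5.1381
Step 2 — Vs / (p*n) = 3.41 / 5.1381 = 0.663669 (6 d.p.)
Step 3 — s = 1 - 0.663669 = 0.336331

0.336331


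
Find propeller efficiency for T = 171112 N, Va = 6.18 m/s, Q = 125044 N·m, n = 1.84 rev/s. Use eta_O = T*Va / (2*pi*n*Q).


Formula: eta = T * Va / (2 * pi * n * Q)
Step 1 — numerator = T * Va = 171112 * 6.18 = 1057472.16
Step 2 — 2 * pi * n = 2 * pi * 1.84 = 11.561061
Step 3 — denominator = 11.561061 * 125044 = 1445641.31
Step 4 — eta = 1057472.16 / 1445641.31 ≈ 0.73149 (5 s.f.)

0.73149


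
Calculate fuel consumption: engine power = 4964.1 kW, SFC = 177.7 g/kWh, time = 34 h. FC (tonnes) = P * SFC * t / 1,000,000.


Formula: FC (tonnes) = P * SFC * t / 1,000,000
Step 1 — P * SFC * t = 4964.1 * 177.7 * 34 = 29992099.38 g
Step 2 — FC (tonnes) = 29992099.38 / 1,000,000 ≈ 29.992 tonnes (5 s.f.)

29.992 tonnes
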